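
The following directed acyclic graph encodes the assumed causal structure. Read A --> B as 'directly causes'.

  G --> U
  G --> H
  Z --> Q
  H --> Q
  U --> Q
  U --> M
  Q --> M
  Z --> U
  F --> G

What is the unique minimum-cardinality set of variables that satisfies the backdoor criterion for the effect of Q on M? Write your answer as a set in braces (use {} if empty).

{U}

Variables eligible for adjustment (non-descendants of Q, excluding Q and M): {F, G, H, U, Z}.
Backdoor paths from Q to M:
  P1: Q <- Z -> U -> M
  P2: Q <- H <- G -> U -> M
  P3: Q <- U -> M
The empty set is not sufficient: P1 (Q <- Z -> U -> M) has no collider blocking it and no conditioned non-collider, so it is open.
Try {U}:
  P1: blocked at chain node U ∈ conditioning set.
  P2: blocked at chain node U ∈ conditioning set.
  P3: blocked at fork node U ∈ conditioning set.
{U} contains no descendant of Q and blocks every backdoor path.
No other singleton works — e.g. {F} leaves P1 open — so {U} is the unique smallest valid adjustment set.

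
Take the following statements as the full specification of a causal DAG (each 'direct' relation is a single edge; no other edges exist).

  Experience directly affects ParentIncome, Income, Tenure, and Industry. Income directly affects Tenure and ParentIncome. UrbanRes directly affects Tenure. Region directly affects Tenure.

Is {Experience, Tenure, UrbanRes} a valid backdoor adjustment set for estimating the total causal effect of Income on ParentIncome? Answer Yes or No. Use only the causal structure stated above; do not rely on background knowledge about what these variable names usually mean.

No

Backdoor paths from Income to ParentIncome (paths whose first edge points into Income):
  P1: Income <- Experience -> ParentIncome
Condition 1 (no descendant of Income in the set): FAILS — Tenure is a descendant of Income.
Condition 2 (every backdoor path blocked by {Experience, Tenure, UrbanRes}):
  P1: blocked at fork node Experience ∈ conditioning set.
{Experience, Tenure, UrbanRes} does not satisfy the backdoor criterion.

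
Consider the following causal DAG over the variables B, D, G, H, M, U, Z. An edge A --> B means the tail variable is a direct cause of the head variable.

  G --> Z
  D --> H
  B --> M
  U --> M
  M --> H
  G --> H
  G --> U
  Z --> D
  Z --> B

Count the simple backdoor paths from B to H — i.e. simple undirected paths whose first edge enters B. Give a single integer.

A backdoor path from B to H is any simple undirected path whose first edge points into B (i.e. leaves B via a parent).
Parents of B: {Z}.
Enumerating:
  P1: B <- Z <- G -> U -> M -> H
  P2: B <- Z <- G -> H
  P3: B <- Z -> D -> H
That exhausts the simple backdoor paths. Count: 3.

3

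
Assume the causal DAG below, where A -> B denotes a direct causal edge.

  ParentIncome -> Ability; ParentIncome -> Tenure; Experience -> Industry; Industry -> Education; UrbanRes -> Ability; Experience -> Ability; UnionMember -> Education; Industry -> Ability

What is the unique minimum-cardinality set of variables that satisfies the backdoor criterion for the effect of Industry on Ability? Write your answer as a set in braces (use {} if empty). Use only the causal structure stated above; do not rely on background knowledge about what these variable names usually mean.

{Experience}

Variables eligible for adjustment (non-descendants of Industry, excluding Industry and Ability): {Experience, ParentIncome, Tenure, UnionMember, UrbanRes}.
Backdoor paths from Industry to Ability:
  P1: Industry <- Experience -> Ability
The empty set is not sufficient: P1 (Industry <- Experience -> Ability) has no collider blocking it and no conditioned non-collider, so it is open.
Try {Experience}:
  P1: blocked at fork node Experience ∈ conditioning set.
{Experience} contains no descendant of Industry and blocks every backdoor path.
No other singleton works — e.g. {ParentIncome} leaves P1 open — so {Experience} is the unique smallest valid adjustment set.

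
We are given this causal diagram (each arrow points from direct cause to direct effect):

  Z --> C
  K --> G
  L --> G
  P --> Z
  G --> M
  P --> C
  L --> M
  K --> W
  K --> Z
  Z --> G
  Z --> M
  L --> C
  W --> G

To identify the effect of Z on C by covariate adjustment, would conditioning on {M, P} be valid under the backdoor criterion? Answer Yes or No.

Backdoor paths from Z to C (paths whose first edge points into Z):
  P1: Z <- K -> W -> G <- L -> C
  P2: Z <- K -> W -> G -> M <- L -> C
  P3: Z <- K -> G <- L -> C
  P4: Z <- K -> G -> M <- L -> C
  P5: Z <- P -> C
Condition 1 (no descendant of Z in the set): FAILS — M is a descendant of Z.
Condition 2 (every backdoor path blocked by {M, P}):
  P1: open — collider(s) G are conditioned on (or have a conditioned descendant) and no non-collider on the path is in the set.
  P2: open — collider(s) M are conditioned on (or have a conditioned descendant) and no non-collider on the path is in the set.
  P3: open — collider(s) G are conditioned on (or have a conditioned descendant) and no non-collider on the path is in the set.
  P4: open — collider(s) M are conditioned on (or have a conditioned descendant) and no non-collider on the path is in the set.
  P5: blocked at fork node P ∈ conditioning set.
{M, P} does not satisfy the backdoor criterion.

No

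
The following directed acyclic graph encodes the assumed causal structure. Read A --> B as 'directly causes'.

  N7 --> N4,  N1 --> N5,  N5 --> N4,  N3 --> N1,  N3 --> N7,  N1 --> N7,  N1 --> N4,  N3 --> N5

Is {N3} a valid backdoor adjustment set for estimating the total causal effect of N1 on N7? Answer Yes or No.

Backdoor paths from N1 to N7 (paths whose first edge points into N1):
  P1: N1 <- N3 -> N7
  P2: N1 <- N3 -> N5 -> N4 <- N7
Condition 1 (no descendant of N1 in the set): holds — descendants of N1 are {N4, N5, N7}; none are in {N3}.
Condition 2 (every backdoor path blocked by {N3}):
  P1: blocked at fork node N3 ∈ conditioning set.
  P2: blocked at fork node N3 ∈ conditioning set.
{N3} satisfies the backdoor criterion.

Yes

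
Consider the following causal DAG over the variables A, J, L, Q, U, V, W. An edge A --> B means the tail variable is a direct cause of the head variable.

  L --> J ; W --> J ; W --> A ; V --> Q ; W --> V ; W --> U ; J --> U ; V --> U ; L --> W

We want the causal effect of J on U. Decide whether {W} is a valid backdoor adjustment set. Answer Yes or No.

Backdoor paths from J to U (paths whose first edge points into J):
  P1: J <- L -> W -> V -> U
  P2: J <- L -> W -> U
  P3: J <- W -> V -> U
  P4: J <- W -> U
Condition 1 (no descendant of J in the set): holds — descendants of J are {U}; none are in {W}.
Condition 2 (every backdoor path blocked by {W}):
  P1: blocked at chain node W ∈ conditioning set.
  P2: blocked at chain node W ∈ conditioning set.
  P3: blocked at fork node W ∈ conditioning set.
  P4: blocked at fork node W ∈ conditioning set.
{W} satisfies the backdoor criterion.

Yes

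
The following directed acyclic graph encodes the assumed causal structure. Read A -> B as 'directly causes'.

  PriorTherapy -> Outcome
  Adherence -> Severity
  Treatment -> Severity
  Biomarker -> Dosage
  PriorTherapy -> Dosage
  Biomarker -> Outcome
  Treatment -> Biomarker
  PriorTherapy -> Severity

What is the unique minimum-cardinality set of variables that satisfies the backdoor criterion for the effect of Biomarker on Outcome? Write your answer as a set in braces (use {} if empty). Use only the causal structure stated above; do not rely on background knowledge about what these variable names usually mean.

Variables eligible for adjustment (non-descendants of Biomarker, excluding Biomarker and Outcome): {Adherence, PriorTherapy, Severity, Treatment}.
Backdoor paths from Biomarker to Outcome:
  P1: Biomarker <- Treatment -> Severity <- PriorTherapy -> Outcome
Each backdoor path contains an unconditioned collider, so every path is already blocked with the empty conditioning set:
  P1: blocked at collider Severity (neither it nor any descendant is in the conditioning set).
The empty set is therefore the unique smallest valid set.

{}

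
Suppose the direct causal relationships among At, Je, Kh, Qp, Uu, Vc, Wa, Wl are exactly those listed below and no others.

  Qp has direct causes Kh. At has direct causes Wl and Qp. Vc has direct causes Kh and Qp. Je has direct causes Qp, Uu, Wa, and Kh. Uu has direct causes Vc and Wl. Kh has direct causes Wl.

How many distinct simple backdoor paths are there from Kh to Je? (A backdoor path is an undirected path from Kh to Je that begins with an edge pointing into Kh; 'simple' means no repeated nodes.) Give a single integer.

A backdoor path from Kh to Je is any simple undirected path whose first edge points into Kh (i.e. leaves Kh via a parent).
Parents of Kh: {Wl}.
Enumerating:
  P1: Kh <- Wl -> Uu <- Vc <- Qp -> Je
  P2: Kh <- Wl -> Uu -> Je
  P3: Kh <- Wl -> At <- Qp -> Vc -> Uu -> Je
  P4: Kh <- Wl -> At <- Qp -> Je
That exhausts the simple backdoor paths. Count: 4.

4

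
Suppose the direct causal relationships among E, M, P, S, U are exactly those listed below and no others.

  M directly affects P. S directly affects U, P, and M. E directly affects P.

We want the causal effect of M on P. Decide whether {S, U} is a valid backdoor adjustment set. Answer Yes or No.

Backdoor paths from M to P (paths whose first edge points into M):
  P1: M <- S -> P
Condition 1 (no descendant of M in the set): holds — descendants of M are {P}; none are in {S, U}.
Condition 2 (every backdoor path blocked by {S, U}):
  P1: blocked at fork node S ∈ conditioning set.
{S, U} satisfies the backdoor criterion.

Yes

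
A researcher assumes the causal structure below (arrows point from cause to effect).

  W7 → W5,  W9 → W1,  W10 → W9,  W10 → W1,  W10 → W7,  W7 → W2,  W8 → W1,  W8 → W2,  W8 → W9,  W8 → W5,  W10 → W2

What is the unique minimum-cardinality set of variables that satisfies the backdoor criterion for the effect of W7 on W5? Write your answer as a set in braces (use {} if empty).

Variables eligible for adjustment (non-descendants of W7, excluding W7 and W5): {W1, W10, W8, W9}.
Backdoor paths from W7 to W5:
  P1: W7 <- W10 -> W2 <- W8 -> W5
  P2: W7 <- W10 -> W9 <- W8 -> W5
  P3: W7 <- W10 -> W9 -> W1 <- W8 -> W5
  P4: W7 <- W10 -> W1 <- W8 -> W5
  P5: W7 <- W10 -> W1 <- W9 <- W8 -> W5
Each backdoor path contains an unconditioned collider, so every path is already blocked with the empty conditioning set:
  P1: blocked at collider W2 (neither it nor any descendant is in the conditioning set).
  P2: blocked at collider W9 (neither it nor any descendant is in the conditioning set).
  P3: blocked at collider W1 (neither it nor any descendant is in the conditioning set).
  P4: blocked at collider W1 (neither it nor any descendant is in the conditioning set).
  P5: blocked at collider W1 (neither it nor any descendant is in the conditioning set).
The empty set is therefore the unique smallest valid set.

{}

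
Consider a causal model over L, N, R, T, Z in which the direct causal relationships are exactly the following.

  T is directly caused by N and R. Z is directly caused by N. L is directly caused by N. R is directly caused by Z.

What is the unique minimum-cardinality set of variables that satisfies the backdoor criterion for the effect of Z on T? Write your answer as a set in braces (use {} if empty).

{N}

Variables eligible for adjustment (non-descendants of Z, excluding Z and T): {L, N}.
Backdoor paths from Z to T:
  P1: Z <- N -> T
The empty set is not sufficient: P1 (Z <- N -> T) has no collider blocking it and no conditioned non-collider, so it is open.
Try {N}:
  P1: blocked at fork node N ∈ conditioning set.
{N} contains no descendant of Z and blocks every backdoor path.
No other singleton works — e.g. {L} leaves P1 open — so {N} is the unique smallest valid adjustment set.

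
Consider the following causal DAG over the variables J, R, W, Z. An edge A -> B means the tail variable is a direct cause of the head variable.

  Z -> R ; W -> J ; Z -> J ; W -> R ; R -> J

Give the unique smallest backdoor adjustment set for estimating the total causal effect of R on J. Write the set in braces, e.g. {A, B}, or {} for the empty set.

{W, Z}

Variables eligible for adjustment (non-descendants of R, excluding R and J): {W, Z}.
Backdoor paths from R to J:
  P1: R <- Z -> J
  P2: R <- W -> J
The empty set is not sufficient: P1 (R <- Z -> J) has no collider blocking it and no conditioned non-collider, so it is open.
Try {W, Z}:
  P1: blocked at fork node Z ∈ conditioning set.
  P2: blocked at fork node W ∈ conditioning set.
{W, Z} contains no descendant of R and blocks every backdoor path.
Every element of {W, Z} is needed (dropping W leaves P2 open; dropping Z leaves P1 open), so no proper subset is valid.
Among all size-2 subsets of the eligible variables, only {W, Z} blocks every backdoor path, so it is the unique smallest valid adjustment set.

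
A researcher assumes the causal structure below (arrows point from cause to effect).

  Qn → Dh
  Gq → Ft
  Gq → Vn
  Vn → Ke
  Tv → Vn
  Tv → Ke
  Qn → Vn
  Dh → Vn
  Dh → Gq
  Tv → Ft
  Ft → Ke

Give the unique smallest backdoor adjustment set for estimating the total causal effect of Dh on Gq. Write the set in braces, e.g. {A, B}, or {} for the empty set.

{}

Variables eligible for adjustment (non-descendants of Dh, excluding Dh and Gq): {Qn, Tv}.
Backdoor paths from Dh to Gq:
  P1: Dh <- Qn -> Vn <- Tv -> Ft <- Gq
  P2: Dh <- Qn -> Vn <- Tv -> Ke <- Ft <- Gq
  P3: Dh <- Qn -> Vn <- Gq
  P4: Dh <- Qn -> Vn -> Ke <- Tv -> Ft <- Gq
  P5: Dh <- Qn -> Vn -> Ke <- Ft <- Gq
Each backdoor path contains an unconditioned collider, so every path is already blocked with the empty conditioning set:
  P1: blocked at collider Vn (neither it nor any descendant is in the conditioning set).
  P2: blocked at collider Vn (neither it nor any descendant is in the conditioning set).
  P3: blocked at collider Vn (neither it nor any descendant is in the conditioning set).
  P4: blocked at collider Ke (neither it nor any descendant is in the conditioning set).
  P5: blocked at collider Ke (neither it nor any descendant is in the conditioning set).
The empty set is therefore the unique smallest valid set.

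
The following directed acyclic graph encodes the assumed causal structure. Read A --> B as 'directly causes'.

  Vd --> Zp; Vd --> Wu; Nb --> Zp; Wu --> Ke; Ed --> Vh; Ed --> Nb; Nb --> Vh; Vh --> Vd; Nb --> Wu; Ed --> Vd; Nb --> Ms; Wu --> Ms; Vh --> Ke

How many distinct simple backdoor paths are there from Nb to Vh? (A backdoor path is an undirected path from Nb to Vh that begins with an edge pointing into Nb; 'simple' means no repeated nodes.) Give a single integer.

A backdoor path from Nb to Vh is any simple undirected path whose first edge points into Nb (i.e. leaves Nb via a parent).
Parents of Nb: {Ed}.
Enumerating:
  P1: Nb <- Ed -> Vh
  P2: Nb <- Ed -> Vd <- Vh
  P3: Nb <- Ed -> Vd -> Wu -> Ke <- Vh
That exhausts the simple backdoor paths. Count: 3.

3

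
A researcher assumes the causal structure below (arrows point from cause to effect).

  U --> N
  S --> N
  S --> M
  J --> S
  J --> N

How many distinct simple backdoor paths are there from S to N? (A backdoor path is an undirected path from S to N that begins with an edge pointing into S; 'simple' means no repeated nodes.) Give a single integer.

A backdoor path from S to N is any simple undirected path whose first edge points into S (i.e. leaves S via a parent).
Parents of S: {J}.
Enumerating:
  P1: S <- J -> N
That exhausts the simple backdoor paths. Count: 1.

1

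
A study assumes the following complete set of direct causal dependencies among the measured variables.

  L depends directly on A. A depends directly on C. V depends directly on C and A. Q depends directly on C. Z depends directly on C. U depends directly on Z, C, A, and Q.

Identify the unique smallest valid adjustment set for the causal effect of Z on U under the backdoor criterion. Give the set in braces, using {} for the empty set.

{C}

Variables eligible for adjustment (non-descendants of Z, excluding Z and U): {A, C, L, Q, V}.
Backdoor paths from Z to U:
  P1: Z <- C -> Q -> U
  P2: Z <- C -> A -> U
  P3: Z <- C -> U
  P4: Z <- C -> V <- A -> U
The empty set is not sufficient: P1 (Z <- C -> Q -> U) has no collider blocking it and no conditioned non-collider, so it is open.
Try {C}:
  P1: blocked at fork node C ∈ conditioning set.
  P2: blocked at fork node C ∈ conditioning set.
  P3: blocked at fork node C ∈ conditioning set.
  P4: blocked at fork node C ∈ conditioning set.
{C} contains no descendant of Z and blocks every backdoor path.
No other singleton works — e.g. {Q} leaves P2 open — so {C} is the unique smallest valid adjustment set.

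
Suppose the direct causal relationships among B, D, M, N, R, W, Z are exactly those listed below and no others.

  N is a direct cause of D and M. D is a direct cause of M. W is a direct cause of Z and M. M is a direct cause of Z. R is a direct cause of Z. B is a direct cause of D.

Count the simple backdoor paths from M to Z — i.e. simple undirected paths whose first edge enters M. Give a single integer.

1

A backdoor path from M to Z is any simple undirected path whose first edge points into M (i.e. leaves M via a parent).
Parents of M: {D, N, W}.
Enumerating:
  P1: M <- W -> Z
That exhausts the simple backdoor paths. Count: 1.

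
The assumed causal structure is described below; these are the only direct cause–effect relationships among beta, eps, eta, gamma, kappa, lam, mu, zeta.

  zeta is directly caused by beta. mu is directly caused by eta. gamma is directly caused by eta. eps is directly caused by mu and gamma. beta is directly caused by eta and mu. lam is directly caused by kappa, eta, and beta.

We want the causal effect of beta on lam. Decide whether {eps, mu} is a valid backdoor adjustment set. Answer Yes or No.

No

Backdoor paths from beta to lam (paths whose first edge points into beta):
  P1: beta <- eta -> lam
  P2: beta <- mu <- eta -> lam
  P3: beta <- mu -> eps <- gamma <- eta -> lam
Condition 1 (no descendant of beta in the set): holds — descendants of beta are {lam, zeta}; none are in {eps, mu}.
Condition 2 (every backdoor path blocked by {eps, mu}):
  P1: open — no interior node is in the conditioning set.
  P2: blocked at chain node mu ∈ conditioning set.
  P3: blocked at fork node mu ∈ conditioning set.
{eps, mu} does not satisfy the backdoor criterion.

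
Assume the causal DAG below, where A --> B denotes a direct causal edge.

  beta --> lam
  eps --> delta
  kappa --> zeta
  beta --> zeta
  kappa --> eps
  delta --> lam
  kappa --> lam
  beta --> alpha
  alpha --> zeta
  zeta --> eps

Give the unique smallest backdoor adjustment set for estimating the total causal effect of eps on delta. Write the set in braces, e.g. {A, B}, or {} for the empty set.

Variables eligible for adjustment (non-descendants of eps, excluding eps and delta): {alpha, beta, kappa, zeta}.
Backdoor paths from eps to delta:
  P1: eps <- kappa -> zeta <- beta -> lam <- delta
  P2: eps <- kappa -> zeta <- alpha <- beta -> lam <- delta
  P3: eps <- kappa -> lam <- delta
  P4: eps <- zeta <- beta -> lam <- delta
  P5: eps <- zeta <- alpha <- beta -> lam <- delta
  P6: eps <- zeta <- kappa -> lam <- delta
Each backdoor path contains an unconditioned collider, so every path is already blocked with the empty conditioning set:
  P1: blocked at collider zeta (neither it nor any descendant is in the conditioning set).
  P2: blocked at collider zeta (neither it nor any descendant is in the conditioning set).
  P3: blocked at collider lam (neither it nor any descendant is in the conditioning set).
  P4: blocked at collider lam (neither it nor any descendant is in the conditioning set).
  P5: blocked at collider lam (neither it nor any descendant is in the conditioning set).
  P6: blocked at collider lam (neither it nor any descendant is in the conditioning set).
The empty set is therefore the unique smallest valid set.

{}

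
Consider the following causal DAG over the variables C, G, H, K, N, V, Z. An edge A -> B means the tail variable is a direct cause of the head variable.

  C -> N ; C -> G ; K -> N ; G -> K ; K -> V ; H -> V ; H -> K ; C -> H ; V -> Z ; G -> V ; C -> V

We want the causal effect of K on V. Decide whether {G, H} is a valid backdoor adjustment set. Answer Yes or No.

Yes

Backdoor paths from K to V (paths whose first edge points into K):
  P1: K <- H <- C -> G -> V
  P2: K <- H <- C -> V
  P3: K <- H -> V
  P4: K <- G <- C -> H -> V
  P5: K <- G <- C -> V
  P6: K <- G -> V
Condition 1 (no descendant of K in the set): holds — descendants of K are {N, V, Z}; none are in {G, H}.
Condition 2 (every backdoor path blocked by {G, H}):
  P1: blocked at chain node H ∈ conditioning set.
  P2: blocked at chain node H ∈ conditioning set.
  P3: blocked at fork node H ∈ conditioning set.
  P4: blocked at chain node G ∈ conditioning set.
  P5: blocked at chain node G ∈ conditioning set.
  P6: blocked at fork node G ∈ conditioning set.
{G, H} satisfies the backdoor criterion.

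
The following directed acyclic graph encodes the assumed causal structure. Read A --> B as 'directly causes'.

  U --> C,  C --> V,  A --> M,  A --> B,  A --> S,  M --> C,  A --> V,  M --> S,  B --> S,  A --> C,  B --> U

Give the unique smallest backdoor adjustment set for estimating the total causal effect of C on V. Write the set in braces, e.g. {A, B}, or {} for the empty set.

{A}

Variables eligible for adjustment (non-descendants of C, excluding C and V): {A, B, M, S, U}.
Backdoor paths from C to V:
  P1: C <- A -> V
  P2: C <- M <- A -> V
  P3: C <- M -> S <- A -> V
  P4: C <- M -> S <- B <- A -> V
  P5: C <- U <- B <- A -> V
  P6: C <- U <- B -> S <- A -> V
  P7: C <- U <- B -> S <- M <- A -> V
The empty set is not sufficient: P1 (C <- A -> V) has no collider blocking it and no conditioned non-collider, so it is open.
Try {A}:
  P1: blocked at fork node A ∈ conditioning set.
  P2: blocked at fork node A ∈ conditioning set.
  P3: blocked at collider S (neither it nor any descendant is in the conditioning set).
  P4: blocked at collider S (neither it nor any descendant is in the conditioning set).
  P5: blocked at fork node A ∈ conditioning set.
  P6: blocked at collider S (neither it nor any descendant is in the conditioning set).
  P7: blocked at collider S (neither it nor any descendant is in the conditioning set).
{A} contains no descendant of C and blocks every backdoor path.
No other singleton works — e.g. {B} leaves P1 open — so {A} is the unique smallest valid adjustment set.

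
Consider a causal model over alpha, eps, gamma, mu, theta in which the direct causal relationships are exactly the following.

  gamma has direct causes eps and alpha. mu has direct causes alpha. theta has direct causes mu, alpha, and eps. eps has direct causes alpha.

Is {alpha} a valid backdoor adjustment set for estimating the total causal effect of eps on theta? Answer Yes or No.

Backdoor paths from eps to theta (paths whose first edge points into eps):
  P1: eps <- alpha -> mu -> theta
  P2: eps <- alpha -> theta
Condition 1 (no descendant of eps in the set): holds — descendants of eps are {gamma, theta}; none are in {alpha}.
Condition 2 (every backdoor path blocked by {alpha}):
  P1: blocked at fork node alpha ∈ conditioning set.
  P2: blocked at fork node alpha ∈ conditioning set.
{alpha} satisfies the backdoor criterion.

Yes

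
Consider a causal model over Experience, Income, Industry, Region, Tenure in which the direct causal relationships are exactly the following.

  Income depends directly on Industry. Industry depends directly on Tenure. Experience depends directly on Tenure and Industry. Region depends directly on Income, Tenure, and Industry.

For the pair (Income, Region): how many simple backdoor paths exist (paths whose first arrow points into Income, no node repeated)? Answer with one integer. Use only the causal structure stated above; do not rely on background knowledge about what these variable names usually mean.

3

A backdoor path from Income to Region is any simple undirected path whose first edge points into Income (i.e. leaves Income via a parent).
Parents of Income: {Industry}.
Enumerating:
  P1: Income <- Industry <- Tenure -> Region
  P2: Income <- Industry -> Experience <- Tenure -> Region
  P3: Income <- Industry -> Region
That exhausts the simple backdoor paths. Count: 3.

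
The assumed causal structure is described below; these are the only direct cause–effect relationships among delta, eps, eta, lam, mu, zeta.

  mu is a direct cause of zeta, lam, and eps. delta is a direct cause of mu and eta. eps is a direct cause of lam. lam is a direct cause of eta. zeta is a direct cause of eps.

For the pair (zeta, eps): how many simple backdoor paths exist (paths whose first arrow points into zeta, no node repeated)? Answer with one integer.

A backdoor path from zeta to eps is any simple undirected path whose first edge points into zeta (i.e. leaves zeta via a parent).
Parents of zeta: {mu}.
Enumerating:
  P1: zeta <- mu <- delta -> eta <- lam <- eps
  P2: zeta <- mu -> eps
  P3: zeta <- mu -> lam <- eps
That exhausts the simple backdoor paths. Count: 3.

3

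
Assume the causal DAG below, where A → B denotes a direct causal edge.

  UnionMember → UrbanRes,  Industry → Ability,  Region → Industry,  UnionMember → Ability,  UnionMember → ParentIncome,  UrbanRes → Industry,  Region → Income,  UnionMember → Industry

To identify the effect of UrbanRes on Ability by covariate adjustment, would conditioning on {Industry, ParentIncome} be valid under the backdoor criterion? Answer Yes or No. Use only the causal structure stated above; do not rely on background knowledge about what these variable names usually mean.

Backdoor paths from UrbanRes to Ability (paths whose first edge points into UrbanRes):
  P1: UrbanRes <- UnionMember -> Industry -> Ability
  P2: UrbanRes <- UnionMember -> Ability
Condition 1 (no descendant of UrbanRes in the set): FAILS — Industry is a descendant of UrbanRes.
Condition 2 (every backdoor path blocked by {Industry, ParentIncome}):
  P1: blocked at chain node Industry ∈ conditioning set.
  P2: open — no interior node is in the conditioning set.
{Industry, ParentIncome} does not satisfy the backdoor criterion.

No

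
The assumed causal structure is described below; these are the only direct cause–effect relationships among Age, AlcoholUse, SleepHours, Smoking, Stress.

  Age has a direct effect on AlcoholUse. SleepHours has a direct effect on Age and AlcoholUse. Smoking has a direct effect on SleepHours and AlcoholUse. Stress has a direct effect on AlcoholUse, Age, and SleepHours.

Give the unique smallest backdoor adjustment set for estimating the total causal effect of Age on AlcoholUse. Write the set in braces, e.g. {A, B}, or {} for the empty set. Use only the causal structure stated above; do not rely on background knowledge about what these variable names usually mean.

Variables eligible for adjustment (non-descendants of Age, excluding Age and AlcoholUse): {SleepHours, Smoking, Stress}.
Backdoor paths from Age to AlcoholUse:
  P1: Age <- Stress -> SleepHours <- Smoking -> AlcoholUse
  P2: Age <- Stress -> SleepHours -> AlcoholUse
  P3: Age <- Stress -> AlcoholUse
  P4: Age <- SleepHours <- Smoking -> AlcoholUse
  P5: Age <- SleepHours <- Stress -> AlcoholUse
  P6: Age <- SleepHours -> AlcoholUse
The empty set is not sufficient: P2 (Age <- Stress -> SleepHours -> AlcoholUse) has no collider blocking it and no conditioned non-collider, so it is open.
Try {SleepHours, Stress}:
  P1: blocked at fork node Stress ∈ conditioning set.
  P2: blocked at fork node Stress ∈ conditioning set.
  P3: blocked at fork node Stress ∈ conditioning set.
  P4: blocked at chain node SleepHours ∈ conditioning set.
  P5: blocked at chain node SleepHours ∈ conditioning set.
  P6: blocked at fork node SleepHours ∈ conditioning set.
{SleepHours, Stress} contains no descendant of Age and blocks every backdoor path.
Every element of {SleepHours, Stress} is needed (dropping SleepHours leaves P4 open; dropping Stress leaves P1 open), so no proper subset is valid.
Among all size-2 subsets of the eligible variables, only {SleepHours, Stress} blocks every backdoor path, so it is the unique smallest valid adjustment set.

{SleepHours, Stress}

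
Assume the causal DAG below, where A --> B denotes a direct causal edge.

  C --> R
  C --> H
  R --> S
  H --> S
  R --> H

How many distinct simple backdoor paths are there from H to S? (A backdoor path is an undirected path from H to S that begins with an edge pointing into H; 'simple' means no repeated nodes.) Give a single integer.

A backdoor path from H to S is any simple undirected path whose first edge points into H (i.e. leaves H via a parent).
Parents of H: {C, R}.
Enumerating:
  P1: H <- C -> R -> S
  P2: H <- R -> S
That exhausts the simple backdoor paths. Count: 2.

2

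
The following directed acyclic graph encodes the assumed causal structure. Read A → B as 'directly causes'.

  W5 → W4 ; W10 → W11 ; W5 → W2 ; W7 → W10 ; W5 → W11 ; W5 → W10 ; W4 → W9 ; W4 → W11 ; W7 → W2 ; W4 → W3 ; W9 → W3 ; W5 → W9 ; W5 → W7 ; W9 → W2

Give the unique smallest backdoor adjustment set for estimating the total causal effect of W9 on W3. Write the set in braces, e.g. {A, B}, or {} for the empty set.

{W4}

Variables eligible for adjustment (non-descendants of W9, excluding W9 and W3): {W10, W11, W4, W5, W7}.
Backdoor paths from W9 to W3:
  P1: W9 <- W5 -> W4 -> W3
  P2: W9 <- W5 -> W7 -> W10 -> W11 <- W4 -> W3
  P3: W9 <- W5 -> W10 -> W11 <- W4 -> W3
  P4: W9 <- W5 -> W2 <- W7 -> W10 -> W11 <- W4 -> W3
  P5: W9 <- W5 -> W11 <- W4 -> W3
  P6: W9 <- W4 -> W3
The empty set is not sufficient: P1 (W9 <- W5 -> W4 -> W3) has no collider blocking it and no conditioned non-collider, so it is open.
Try {W4}:
  P1: blocked at chain node W4 ∈ conditioning set.
  P2: blocked at collider W11 (neither it nor any descendant is in the conditioning set).
  P3: blocked at collider W11 (neither it nor any descendant is in the conditioning set).
  P4: blocked at collider W2 (neither it nor any descendant is in the conditioning set).
  P5: blocked at collider W11 (neither it nor any descendant is in the conditioning set).
  P6: blocked at fork node W4 ∈ conditioning set.
{W4} contains no descendant of W9 and blocks every backdoor path.
No other singleton works — e.g. {W5} leaves P6 open — so {W4} is the unique smallest valid adjustment set.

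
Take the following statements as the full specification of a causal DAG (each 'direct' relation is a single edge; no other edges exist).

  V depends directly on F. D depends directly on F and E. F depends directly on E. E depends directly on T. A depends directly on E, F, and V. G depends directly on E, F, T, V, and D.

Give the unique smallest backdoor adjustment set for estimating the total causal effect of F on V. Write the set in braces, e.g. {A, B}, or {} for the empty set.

Variables eligible for adjustment (non-descendants of F, excluding F and V): {E, T}.
Backdoor paths from F to V:
  P1: F <- E <- T -> G <- V
  P2: F <- E -> D -> G <- V
  P3: F <- E -> G <- V
  P4: F <- E -> A <- V
Each backdoor path contains an unconditioned collider, so every path is already blocked with the empty conditioning set:
  P1: blocked at collider G (neither it nor any descendant is in the conditioning set).
  P2: blocked at collider G (neither it nor any descendant is in the conditioning set).
  P3: blocked at collider G (neither it nor any descendant is in the conditioning set).
  P4: blocked at collider A (neither it nor any descendant is in the conditioning set).
The empty set is therefore the unique smallest valid set.

{}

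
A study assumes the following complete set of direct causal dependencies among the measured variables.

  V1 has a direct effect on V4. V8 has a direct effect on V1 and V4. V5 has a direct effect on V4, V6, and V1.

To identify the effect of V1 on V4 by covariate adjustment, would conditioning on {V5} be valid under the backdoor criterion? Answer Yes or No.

Backdoor paths from V1 to V4 (paths whose first edge points into V1):
  P1: V1 <- V8 -> V4
  P2: V1 <- V5 -> V4
Condition 1 (no descendant of V1 in the set): holds — descendants of V1 are {V4}; none are in {V5}.
Condition 2 (every backdoor path blocked by {V5}):
  P1: open — no interior node is in the conditioning set.
  P2: blocked at fork node V5 ∈ conditioning set.
{V5} does not satisfy the backdoor criterion.

No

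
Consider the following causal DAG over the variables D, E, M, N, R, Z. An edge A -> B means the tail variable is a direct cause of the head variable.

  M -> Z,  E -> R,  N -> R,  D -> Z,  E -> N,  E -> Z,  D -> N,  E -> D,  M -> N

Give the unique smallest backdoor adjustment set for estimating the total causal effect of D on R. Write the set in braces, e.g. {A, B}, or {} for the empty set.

Variables eligible for adjustment (non-descendants of D, excluding D and R): {E, M}.
Backdoor paths from D to R:
  P1: D <- E -> Z <- M -> N -> R
  P2: D <- E -> N -> R
  P3: D <- E -> R
The empty set is not sufficient: P2 (D <- E -> N -> R) has no collider blocking it and no conditioned non-collider, so it is open.
Try {E}:
  P1: blocked at fork node E ∈ conditioning set.
  P2: blocked at fork node E ∈ conditioning set.
  P3: blocked at fork node E ∈ conditioning set.
{E} contains no descendant of D and blocks every backdoor path.
No other singleton works — e.g. {M} leaves P2 open — so {E} is the unique smallest valid adjustment set.

{E}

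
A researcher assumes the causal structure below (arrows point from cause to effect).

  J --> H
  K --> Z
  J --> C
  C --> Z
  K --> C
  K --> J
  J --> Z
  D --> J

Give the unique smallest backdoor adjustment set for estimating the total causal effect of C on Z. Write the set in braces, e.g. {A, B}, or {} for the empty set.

Variables eligible for adjustment (non-descendants of C, excluding C and Z): {D, H, J, K}.
Backdoor paths from C to Z:
  P1: C <- K -> J -> Z
  P2: C <- K -> Z
  P3: C <- J <- K -> Z
  P4: C <- J -> Z
The empty set is not sufficient: P1 (C <- K -> J -> Z) has no collider blocking it and no conditioned non-collider, so it is open.
Try {J, K}:
  P1: blocked at fork node K ∈ conditioning set.
  P2: blocked at fork node K ∈ conditioning set.
  P3: blocked at chain node J ∈ conditioning set.
  P4: blocked at fork node J ∈ conditioning set.
{J, K} contains no descendant of C and blocks every backdoor path.
Every element of {J, K} is needed (dropping J leaves P4 open; dropping K leaves P2 open), so no proper subset is valid.
Among all size-2 subsets of the eligible variables, only {J, K} blocks every backdoor path, so it is the unique smallest valid adjustment set.

{J, K}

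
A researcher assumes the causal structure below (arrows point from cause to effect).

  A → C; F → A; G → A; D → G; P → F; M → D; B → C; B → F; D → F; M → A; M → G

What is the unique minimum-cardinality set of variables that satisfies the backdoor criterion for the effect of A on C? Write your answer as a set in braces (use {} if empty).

{B}

Variables eligible for adjustment (non-descendants of A, excluding A and C): {B, D, F, G, M, P}.
Backdoor paths from A to C:
  P1: A <- M -> D -> F <- B -> C
  P2: A <- M -> G <- D -> F <- B -> C
  P3: A <- F <- B -> C
  P4: A <- G <- M -> D -> F <- B -> C
  P5: A <- G <- D -> F <- B -> C
The empty set is not sufficient: P3 (A <- F <- B -> C) has no collider blocking it and no conditioned non-collider, so it is open.
Try {B}:
  P1: blocked at collider F (neither it nor any descendant is in the conditioning set).
  P2: blocked at collider G (neither it nor any descendant is in the conditioning set).
  P3: blocked at fork node B ∈ conditioning set.
  P4: blocked at collider F (neither it nor any descendant is in the conditioning set).
  P5: blocked at collider F (neither it nor any descendant is in the conditioning set).
{B} contains no descendant of A and blocks every backdoor path.
No other singleton works — e.g. {M} leaves P3 open — so {B} is the unique smallest valid adjustment set.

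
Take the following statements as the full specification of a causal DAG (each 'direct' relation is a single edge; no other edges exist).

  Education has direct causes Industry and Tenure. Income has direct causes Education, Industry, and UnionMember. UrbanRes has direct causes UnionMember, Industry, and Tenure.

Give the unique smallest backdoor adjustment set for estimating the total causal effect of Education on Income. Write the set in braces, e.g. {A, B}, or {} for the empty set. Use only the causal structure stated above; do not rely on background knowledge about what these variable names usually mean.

Variables eligible for adjustment (non-descendants of Education, excluding Education and Income): {Industry, Tenure, UnionMember, UrbanRes}.
Backdoor paths from Education to Income:
  P1: Education <- Tenure -> UrbanRes <- UnionMember -> Income
  P2: Education <- Tenure -> UrbanRes <- Industry -> Income
  P3: Education <- Industry -> Income
  P4: Education <- Industry -> UrbanRes <- UnionMember -> Income
The empty set is not sufficient: P3 (Education <- Industry -> Income) has no collider blocking it and no conditioned non-collider, so it is open.
Try {Industry}:
  P1: blocked at collider UrbanRes (neither it nor any descendant is in the conditioning set).
  P2: blocked at collider UrbanRes (neither it nor any descendant is in the conditioning set).
  P3: blocked at fork node Industry ∈ conditioning set.
  P4: blocked at fork node Industry ∈ conditioning set.
{Industry} contains no descendant of Education and blocks every backdoor path.
No other singleton works — e.g. {UnionMember} leaves P3 open — so {Industry} is the unique smallest valid adjustment set.

{Industry}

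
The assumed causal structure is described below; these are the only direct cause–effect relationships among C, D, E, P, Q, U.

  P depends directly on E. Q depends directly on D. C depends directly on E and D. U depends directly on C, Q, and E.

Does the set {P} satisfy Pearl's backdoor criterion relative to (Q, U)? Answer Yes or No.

No

Backdoor paths from Q to U (paths whose first edge points into Q):
  P1: Q <- D -> C <- E -> U
  P2: Q <- D -> C -> U
Condition 1 (no descendant of Q in the set): holds — descendants of Q are {U}; none are in {P}.
Condition 2 (every backdoor path blocked by {P}):
  P1: blocked at collider C (neither it nor any descendant is in the conditioning set).
  P2: open — no interior node is in the conditioning set.
{P} does not satisfy the backdoor criterion.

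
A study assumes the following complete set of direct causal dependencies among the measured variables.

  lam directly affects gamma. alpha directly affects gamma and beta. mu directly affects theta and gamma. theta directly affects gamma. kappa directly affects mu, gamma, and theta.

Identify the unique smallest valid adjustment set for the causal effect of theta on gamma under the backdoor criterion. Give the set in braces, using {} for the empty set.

Variables eligible for adjustment (non-descendants of theta, excluding theta and gamma): {alpha, beta, kappa, lam, mu}.
Backdoor paths from theta to gamma:
  P1: theta <- kappa -> mu -> gamma
  P2: theta <- kappa -> gamma
  P3: theta <- mu <- kappa -> gamma
  P4: theta <- mu -> gamma
The empty set is not sufficient: P1 (theta <- kappa -> mu -> gamma) has no collider blocking it and no conditioned non-collider, so it is open.
Try {kappa, mu}:
  P1: blocked at fork node kappa ∈ conditioning set.
  P2: blocked at fork node kappa ∈ conditioning set.
  P3: blocked at chain node mu ∈ conditioning set.
  P4: blocked at fork node mu ∈ conditioning set.
{kappa, mu} contains no descendant of theta and blocks every backdoor path.
Every element of {kappa, mu} is needed (dropping kappa leaves P2 open; dropping mu leaves P4 open), so no proper subset is valid.
Among all size-2 subsets of the eligible variables, only {kappa, mu} blocks every backdoor path, so it is the unique smallest valid adjustment set.

{kappa, mu}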